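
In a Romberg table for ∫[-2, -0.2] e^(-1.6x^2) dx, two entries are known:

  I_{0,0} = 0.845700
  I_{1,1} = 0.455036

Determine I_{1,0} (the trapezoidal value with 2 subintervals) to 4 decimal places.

From I_{1,1} = (4·I_{1,0} − I_{0,0})/3, solve for I_{1,0}:
4·I_{1,0} = 3·0.455036 + 0.845700 = 2.210808
I_{1,0} = 0.552702

0.5527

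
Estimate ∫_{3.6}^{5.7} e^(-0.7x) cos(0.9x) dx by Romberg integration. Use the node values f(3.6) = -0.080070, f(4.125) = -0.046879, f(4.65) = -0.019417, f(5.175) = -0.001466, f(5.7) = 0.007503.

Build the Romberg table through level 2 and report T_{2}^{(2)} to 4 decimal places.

T_{0}^{(0)} (trapezoid, 1 panel, h=2.1000): -0.076195
T_{1}^{(0)} (trapezoid, 2 panels, h=1.0500): -0.058486
T_{2}^{(0)} (trapezoid, 4 panels, h=0.5250): -0.054624
T_{1}^{(1)} = -0.058486 + (-0.058486 − (-0.076195))/3 = -0.052583
T_{2}^{(1)} = -0.054624 + (-0.054624 − (-0.058486))/3 = -0.053337
T_{2}^{(2)} = -0.053337 + (-0.053337 − (-0.052583))/15 = -0.053387

-0.0534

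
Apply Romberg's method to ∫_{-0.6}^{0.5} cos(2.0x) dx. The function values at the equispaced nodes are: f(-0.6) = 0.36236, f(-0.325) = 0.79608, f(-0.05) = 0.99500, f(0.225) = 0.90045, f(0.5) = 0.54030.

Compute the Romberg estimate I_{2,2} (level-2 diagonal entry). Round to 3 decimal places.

0.887

I_{0,0} (trapezoid, 1 panel, h=1.1000): 0.49646
I_{1,0} (trapezoid, 2 panels, h=0.5500): 0.79548
I_{2,0} (trapezoid, 4 panels, h=0.2750): 0.86429
I_{1,1} = 0.79548 + (0.79548 − 0.49646)/3 = 0.89515
I_{2,1} = 0.86429 + (0.86429 − 0.79548)/3 = 0.88723
I_{2,2} = 0.88723 + (0.88723 − 0.89515)/15 = 0.88670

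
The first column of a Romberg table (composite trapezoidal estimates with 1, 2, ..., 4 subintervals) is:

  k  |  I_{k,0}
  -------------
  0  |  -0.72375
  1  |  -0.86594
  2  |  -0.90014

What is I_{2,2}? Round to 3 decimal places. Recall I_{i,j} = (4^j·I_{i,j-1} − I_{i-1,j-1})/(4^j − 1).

-0.911

Richardson extrapolation on the trapezoidal column (denominator 4−1=3):
I_{1,1} = -0.86594 + (-0.86594 − (-0.72375))/3 = -0.91334
I_{2,1} = (4·(-0.90014) − (-0.86594)) / 3 = -0.91154
I_{2,2} = (16·(-0.91154) − (-0.91334)) / 15 = -0.91142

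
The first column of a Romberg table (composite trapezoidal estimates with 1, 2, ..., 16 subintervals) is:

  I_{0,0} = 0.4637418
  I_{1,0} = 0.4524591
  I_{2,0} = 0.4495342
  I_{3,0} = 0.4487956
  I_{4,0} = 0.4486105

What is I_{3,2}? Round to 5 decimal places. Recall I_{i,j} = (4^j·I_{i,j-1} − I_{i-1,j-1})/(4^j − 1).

0.44855

Richardson extrapolation on the trapezoidal column (denominator 4−1=3):
I_{2,1} = (4·0.4495342 − 0.4524591) / 3 = 0.4485592
I_{3,1} = 0.4487956 + (0.4487956 − 0.4495342)/3 = 0.4485494
I_{3,2} = (16·0.4485494 − 0.4485592) / 15 = 0.4485487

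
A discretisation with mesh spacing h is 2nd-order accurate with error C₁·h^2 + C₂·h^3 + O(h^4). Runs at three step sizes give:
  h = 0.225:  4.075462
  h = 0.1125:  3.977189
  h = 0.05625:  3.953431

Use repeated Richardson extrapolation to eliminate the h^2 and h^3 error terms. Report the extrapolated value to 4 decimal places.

First eliminate the h^2 term (factor 2^2 = 4):
  B₁ = (4·3.977189 − 4.075462)/3 = 3.944431
  B₂ = (4·3.953431 − 3.977189)/3 = 3.945512
Then eliminate the h^3 term (factor 2^3 = 8):
  (8·3.945512 − 3.944431)/7 = 3.945666

3.9457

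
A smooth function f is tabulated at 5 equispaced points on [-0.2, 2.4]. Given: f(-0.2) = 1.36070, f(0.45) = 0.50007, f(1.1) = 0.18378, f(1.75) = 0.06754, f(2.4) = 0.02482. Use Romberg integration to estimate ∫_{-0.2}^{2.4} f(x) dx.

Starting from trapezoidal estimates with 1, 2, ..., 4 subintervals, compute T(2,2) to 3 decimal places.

0.869

T(0,0) (trapezoid, 1 panel, h=2.6000): 1.80118
T(1,0) (trapezoid, 2 panels, h=1.3000): 1.13950
T(2,0) (trapezoid, 4 panels, h=0.6500): 0.93870
T(1,1) = 1.13950 + (1.13950 − 1.80118)/3 = 0.91894
T(2,1) = 0.93870 + (0.93870 − 1.13950)/3 = 0.87177
T(2,2) = 0.87177 + (0.87177 − 0.91894)/15 = 0.86863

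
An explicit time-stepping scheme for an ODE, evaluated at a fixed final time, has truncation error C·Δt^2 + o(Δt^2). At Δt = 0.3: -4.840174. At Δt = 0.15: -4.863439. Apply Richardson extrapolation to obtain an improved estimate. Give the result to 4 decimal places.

The leading error scales as Δt^2; refining by a factor of 2 reduces it by 2^2 = 4.
Extrapolated value = (4·A(Δt/2) − A(Δt)) / (4 − 1)
= (4·(-4.863439) − (-4.840174)) / 3
= -14.613582 / 3 = -4.871194

-4.8712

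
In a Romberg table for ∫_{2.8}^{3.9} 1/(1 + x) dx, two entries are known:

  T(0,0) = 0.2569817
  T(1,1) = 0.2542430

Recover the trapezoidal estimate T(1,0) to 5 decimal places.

0.25493

From T(1,1) = (4·T(1,0) − T(0,0))/3, solve for T(1,0):
4·T(1,0) = 3·0.2542430 + 0.2569817 = 1.0197107
T(1,0) = 0.2549277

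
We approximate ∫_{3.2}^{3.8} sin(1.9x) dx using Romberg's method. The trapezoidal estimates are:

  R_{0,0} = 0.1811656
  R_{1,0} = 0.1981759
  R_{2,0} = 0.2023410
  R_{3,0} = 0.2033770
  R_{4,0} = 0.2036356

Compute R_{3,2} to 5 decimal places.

Richardson extrapolation on the trapezoidal column (denominator 4−1=3):
R_{2,1} = 0.2023410 + (0.2023410 − 0.1981759)/3 = 0.2037294
R_{3,1} = 0.2033770 + (0.2033770 − 0.2023410)/3 = 0.2037223
R_{3,2} = 0.2037223 + (0.2037223 − 0.2037294)/15 = 0.2037218

0.20372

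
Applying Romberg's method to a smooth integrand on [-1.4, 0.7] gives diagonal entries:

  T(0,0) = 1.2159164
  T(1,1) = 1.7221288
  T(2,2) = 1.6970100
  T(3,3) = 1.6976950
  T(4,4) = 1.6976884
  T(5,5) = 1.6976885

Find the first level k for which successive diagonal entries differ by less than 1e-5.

|T(1,1) − T(0,0)| = 0.5062124 ≥ 1e-5
|T(2,2) − T(1,1)| = 0.0251188 ≥ 1e-5
|T(3,3) − T(2,2)| = 0.0006850 ≥ 1e-5
|T(4,4) − T(3,3)| = 0.0000066 < 1e-5

k = 4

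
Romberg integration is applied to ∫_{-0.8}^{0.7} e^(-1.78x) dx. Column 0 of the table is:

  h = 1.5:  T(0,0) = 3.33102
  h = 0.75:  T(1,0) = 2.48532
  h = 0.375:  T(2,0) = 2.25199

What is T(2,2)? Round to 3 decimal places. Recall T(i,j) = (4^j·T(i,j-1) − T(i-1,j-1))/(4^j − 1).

2.172

Richardson extrapolation on the trapezoidal column (denominator 4−1=3):
T(1,1) = (4·2.48532 − 3.33102) / 3 = 2.20342
T(2,1) = (4·2.25199 − 2.48532) / 3 = 2.17421
T(2,2) = 2.17421 + (2.17421 − 2.20342)/15 = 2.17226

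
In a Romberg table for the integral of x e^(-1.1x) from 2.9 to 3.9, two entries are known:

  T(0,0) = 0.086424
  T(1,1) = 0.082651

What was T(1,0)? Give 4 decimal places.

0.0836

From T(1,1) = (4·T(1,0) − T(0,0))/3, solve for T(1,0):
4·T(1,0) = 3·0.082651 + 0.086424 = 0.334377
T(1,0) = 0.083594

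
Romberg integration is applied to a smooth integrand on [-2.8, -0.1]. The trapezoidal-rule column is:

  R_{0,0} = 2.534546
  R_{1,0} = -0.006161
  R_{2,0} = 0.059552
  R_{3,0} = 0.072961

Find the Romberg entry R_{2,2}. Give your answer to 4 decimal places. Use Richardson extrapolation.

Richardson extrapolation on the trapezoidal column (denominator 4−1=3):
R_{1,1} = -0.006161 + (-0.006161 − 2.534546)/3 = -0.853063
R_{2,1} = 0.059552 + (0.059552 − (-0.006161))/3 = 0.081456
R_{2,2} = 0.081456 + (0.081456 − (-0.853063))/15 = 0.143757

0.1438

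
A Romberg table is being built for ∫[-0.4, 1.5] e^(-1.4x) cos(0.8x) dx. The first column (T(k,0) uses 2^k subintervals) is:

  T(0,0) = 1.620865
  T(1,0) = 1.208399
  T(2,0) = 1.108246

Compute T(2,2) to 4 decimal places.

1.0751

Richardson extrapolation on the trapezoidal column (denominator 4−1=3):
T(1,1) = 1.208399 + (1.208399 − 1.620865)/3 = 1.070910
T(2,1) = 1.108246 + (1.108246 − 1.208399)/3 = 1.074862
T(2,2) = 1.074862 + (1.074862 − 1.070910)/15 = 1.075125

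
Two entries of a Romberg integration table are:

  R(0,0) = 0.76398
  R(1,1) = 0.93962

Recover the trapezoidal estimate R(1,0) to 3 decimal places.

0.896

From R(1,1) = (4·R(1,0) − R(0,0))/3, solve for R(1,0):
4·R(1,0) = 3·0.93962 + 0.76398 = 3.58284
R(1,0) = 0.89571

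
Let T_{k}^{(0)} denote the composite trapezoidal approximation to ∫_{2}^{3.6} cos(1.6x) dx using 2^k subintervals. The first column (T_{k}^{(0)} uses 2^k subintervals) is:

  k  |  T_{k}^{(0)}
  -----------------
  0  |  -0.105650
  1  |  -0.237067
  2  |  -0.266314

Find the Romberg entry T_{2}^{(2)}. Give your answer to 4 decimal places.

-0.2757

Richardson extrapolation on the trapezoidal column (denominator 4−1=3):
T_{1}^{(1)} = (4·(-0.237067) − (-0.105650)) / 3 = -0.280873
T_{2}^{(1)} = (4·(-0.266314) − (-0.237067)) / 3 = -0.276063
T_{2}^{(2)} = (16·(-0.276063) − (-0.280873)) / 15 = -0.275742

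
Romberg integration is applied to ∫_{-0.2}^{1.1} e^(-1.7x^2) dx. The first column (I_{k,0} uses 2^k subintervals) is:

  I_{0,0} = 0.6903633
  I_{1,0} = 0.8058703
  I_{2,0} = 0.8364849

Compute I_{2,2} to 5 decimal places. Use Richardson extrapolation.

I_{1,1} = (4·0.8058703 − 0.6903633) / 3 = 0.8443726
I_{2,1} = 0.8364849 + (0.8364849 − 0.8058703)/3 = 0.8466898
I_{2,2} = (16·0.8466898 − 0.8443726) / 15 = 0.8468443

0.84684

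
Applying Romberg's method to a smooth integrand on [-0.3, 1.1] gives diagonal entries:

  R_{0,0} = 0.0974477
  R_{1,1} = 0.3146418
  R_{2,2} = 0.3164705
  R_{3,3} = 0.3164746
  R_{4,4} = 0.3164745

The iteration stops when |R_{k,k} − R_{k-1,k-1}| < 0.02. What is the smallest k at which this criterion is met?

|R_{1,1} − R_{0,0}| = 0.2171941 ≥ 0.02
|R_{2,2} − R_{1,1}| = 0.0018287 < 0.02

k = 2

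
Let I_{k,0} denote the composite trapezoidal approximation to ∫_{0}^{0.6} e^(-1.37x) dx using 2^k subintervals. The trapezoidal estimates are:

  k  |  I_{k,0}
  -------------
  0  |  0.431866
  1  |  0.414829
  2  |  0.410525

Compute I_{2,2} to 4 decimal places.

Richardson extrapolation on the trapezoidal column (denominator 4−1=3):
I_{1,1} = (4·0.414829 − 0.431866) / 3 = 0.409150
I_{2,1} = 0.410525 + (0.410525 − 0.414829)/3 = 0.409090
I_{2,2} = (16·0.409090 − 0.409150) / 15 = 0.409086
(Column j=1 coincides with Simpson's rule on the same nodes.)

0.4091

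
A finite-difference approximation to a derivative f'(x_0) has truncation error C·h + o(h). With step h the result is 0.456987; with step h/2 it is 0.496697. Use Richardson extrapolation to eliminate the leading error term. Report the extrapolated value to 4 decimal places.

The leading error scales as h; refining by a factor of 2 reduces it by 2^1 = 2.
Extrapolated value = (2·A(h/2) − A(h)) / (2 − 1)
= (2·0.496697 − 0.456987) / 1
= 0.536407 / 1 = 0.536407

0.5364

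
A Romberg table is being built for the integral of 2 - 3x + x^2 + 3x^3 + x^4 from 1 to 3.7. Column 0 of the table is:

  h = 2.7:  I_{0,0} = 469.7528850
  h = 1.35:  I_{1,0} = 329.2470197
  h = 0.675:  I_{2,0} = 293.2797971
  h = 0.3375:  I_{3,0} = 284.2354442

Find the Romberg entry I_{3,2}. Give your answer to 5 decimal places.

281.21599

Richardson extrapolation on the trapezoidal column (denominator 4−1=3):
I_{2,1} = 293.2797971 + (293.2797971 − 329.2470197)/3 = 281.2907229
I_{3,1} = (4·284.2354442 − 293.2797971) / 3 = 281.2206599
I_{3,2} = 281.2206599 + (281.2206599 − 281.2907229)/15 = 281.2159890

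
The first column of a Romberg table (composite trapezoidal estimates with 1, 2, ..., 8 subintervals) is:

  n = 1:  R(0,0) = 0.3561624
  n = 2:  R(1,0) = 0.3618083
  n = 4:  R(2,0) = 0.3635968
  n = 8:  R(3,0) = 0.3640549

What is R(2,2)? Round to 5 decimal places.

0.36423

R(1,1) = (4·0.3618083 − 0.3561624) / 3 = 0.3636903
R(2,1) = (4·0.3635968 − 0.3618083) / 3 = 0.3641930
R(2,2) = (16·0.3641930 − 0.3636903) / 15 = 0.3642265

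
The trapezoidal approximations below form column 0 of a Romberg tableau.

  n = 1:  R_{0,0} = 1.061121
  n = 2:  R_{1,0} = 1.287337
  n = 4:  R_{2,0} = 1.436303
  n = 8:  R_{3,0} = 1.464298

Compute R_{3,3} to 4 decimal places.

Richardson extrapolation on the trapezoidal column (denominator 4−1=3):
R_{1,1} = 1.287337 + (1.287337 − 1.061121)/3 = 1.362742
R_{2,1} = 1.436303 + (1.436303 − 1.287337)/3 = 1.485958
R_{3,1} = 1.464298 + (1.464298 − 1.436303)/3 = 1.473630
R_{2,2} = (16·1.485958 − 1.362742) / 15 = 1.494172
R_{3,2} = 1.473630 + (1.473630 − 1.485958)/15 = 1.472808
R_{3,3} = 1.472808 + (1.472808 − 1.494172)/63 = 1.472469

1.4725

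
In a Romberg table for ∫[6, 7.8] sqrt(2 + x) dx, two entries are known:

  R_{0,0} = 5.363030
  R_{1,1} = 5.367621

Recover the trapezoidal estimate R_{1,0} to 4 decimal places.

5.3665

From R_{1,1} = (4·R_{1,0} − R_{0,0})/3, solve for R_{1,0}:
4·R_{1,0} = 3·5.367621 + 5.363030 = 21.465893
R_{1,0} = 5.366473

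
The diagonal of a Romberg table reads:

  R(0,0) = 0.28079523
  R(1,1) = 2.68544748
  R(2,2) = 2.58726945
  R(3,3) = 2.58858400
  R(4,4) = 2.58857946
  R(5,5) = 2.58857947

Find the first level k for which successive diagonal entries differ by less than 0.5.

|R(1,1) − R(0,0)| = 2.40465225 ≥ 0.5
|R(2,2) − R(1,1)| = 0.09817803 < 0.5

k = 2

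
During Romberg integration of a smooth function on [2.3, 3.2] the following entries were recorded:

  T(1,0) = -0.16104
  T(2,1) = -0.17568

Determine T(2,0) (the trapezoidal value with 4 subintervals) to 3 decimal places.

From T(2,1) = (4·T(2,0) − T(1,0))/3, solve for T(2,0):
4·T(2,0) = 3·(-0.17568) + (-0.16104) = -0.68808
T(2,0) = -0.17202

-0.172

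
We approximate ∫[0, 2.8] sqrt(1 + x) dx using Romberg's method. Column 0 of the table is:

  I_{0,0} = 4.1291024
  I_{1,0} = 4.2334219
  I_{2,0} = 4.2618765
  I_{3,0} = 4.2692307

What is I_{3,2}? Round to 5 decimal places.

4.27170

Richardson extrapolation on the trapezoidal column (denominator 4−1=3):
I_{2,1} = (4·4.2618765 − 4.2334219) / 3 = 4.2713614
I_{3,1} = (4·4.2692307 − 4.2618765) / 3 = 4.2716821
I_{3,2} = 4.2716821 + (4.2716821 − 4.2713614)/15 = 4.2717035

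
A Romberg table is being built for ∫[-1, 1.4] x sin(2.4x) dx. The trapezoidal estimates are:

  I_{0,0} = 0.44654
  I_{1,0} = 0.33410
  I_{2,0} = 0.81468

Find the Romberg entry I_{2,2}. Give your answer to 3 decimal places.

Richardson extrapolation on the trapezoidal column (denominator 4−1=3):
I_{1,1} = 0.33410 + (0.33410 − 0.44654)/3 = 0.29662
I_{2,1} = 0.81468 + (0.81468 − 0.33410)/3 = 0.97487
I_{2,2} = (16·0.97487 − 0.29662) / 15 = 1.02009

1.020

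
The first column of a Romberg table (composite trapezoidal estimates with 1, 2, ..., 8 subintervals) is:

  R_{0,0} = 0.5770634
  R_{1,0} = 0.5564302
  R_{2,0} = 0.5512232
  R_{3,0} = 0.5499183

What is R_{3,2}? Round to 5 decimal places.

0.54948

R_{2,1} = 0.5512232 + (0.5512232 − 0.5564302)/3 = 0.5494875
R_{3,1} = (4·0.5499183 − 0.5512232) / 3 = 0.5494833
R_{3,2} = 0.5494833 + (0.5494833 − 0.5494875)/15 = 0.5494830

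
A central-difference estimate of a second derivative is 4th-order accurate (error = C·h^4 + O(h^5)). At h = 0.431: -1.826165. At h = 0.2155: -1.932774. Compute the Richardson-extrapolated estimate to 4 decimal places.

-1.9399

The leading error scales as h^4; refining by a factor of 2 reduces it by 2^4 = 16.
Extrapolated value = (16·A(h/2) − A(h)) / (16 − 1)
= (16·(-1.932774) − (-1.826165)) / 15
= -29.098219 / 15 = -1.939881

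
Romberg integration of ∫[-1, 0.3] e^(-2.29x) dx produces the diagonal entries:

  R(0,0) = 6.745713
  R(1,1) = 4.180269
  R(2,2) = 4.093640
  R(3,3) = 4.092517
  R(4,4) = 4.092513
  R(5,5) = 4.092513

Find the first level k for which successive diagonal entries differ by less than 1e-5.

k = 4

|R(1,1) − R(0,0)| = 2.565444 ≥ 1e-5
|R(2,2) − R(1,1)| = 0.086629 ≥ 1e-5
|R(3,3) − R(2,2)| = 0.001123 ≥ 1e-5
|R(4,4) − R(3,3)| = 0.000004 < 1e-5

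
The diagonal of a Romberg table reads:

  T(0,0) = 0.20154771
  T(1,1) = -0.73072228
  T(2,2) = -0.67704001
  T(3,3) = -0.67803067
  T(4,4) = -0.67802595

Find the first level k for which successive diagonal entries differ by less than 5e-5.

k = 4

|T(1,1) − T(0,0)| = 0.93226999 ≥ 5e-5
|T(2,2) − T(1,1)| = 0.05368227 ≥ 5e-5
|T(3,3) − T(2,2)| = 0.00099066 ≥ 5e-5
|T(4,4) − T(3,3)| = 0.00000472 < 5e-5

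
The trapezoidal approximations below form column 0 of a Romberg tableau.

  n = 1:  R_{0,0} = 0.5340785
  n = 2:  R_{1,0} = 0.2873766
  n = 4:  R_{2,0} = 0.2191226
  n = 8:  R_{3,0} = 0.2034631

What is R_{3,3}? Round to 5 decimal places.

0.19841

R_{1,1} = 0.2873766 + (0.2873766 − 0.5340785)/3 = 0.2051426
R_{2,1} = (4·0.2191226 − 0.2873766) / 3 = 0.1963713
R_{3,1} = 0.2034631 + (0.2034631 − 0.2191226)/3 = 0.1982433
R_{2,2} = 0.1963713 + (0.1963713 − 0.2051426)/15 = 0.1957865
R_{3,2} = (16·0.1982433 − 0.1963713) / 15 = 0.1983681
R_{3,3} = (64·0.1983681 − 0.1957865) / 63 = 0.1984091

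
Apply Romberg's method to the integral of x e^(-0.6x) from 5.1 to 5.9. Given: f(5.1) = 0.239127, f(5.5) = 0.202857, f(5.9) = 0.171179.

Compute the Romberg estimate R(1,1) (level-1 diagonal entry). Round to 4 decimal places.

R(0,0) (trapezoid, 1 panel, h=0.8000): 0.164122
R(1,0) (trapezoid, 2 panels, h=0.4000): 0.163204
R(1,1) = 0.163204 + (0.163204 − 0.164122)/3 = 0.162898

0.1629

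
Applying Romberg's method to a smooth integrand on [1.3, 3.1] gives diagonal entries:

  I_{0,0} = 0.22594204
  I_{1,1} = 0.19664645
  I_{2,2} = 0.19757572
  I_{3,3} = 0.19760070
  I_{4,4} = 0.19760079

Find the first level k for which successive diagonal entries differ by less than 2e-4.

k = 3

|I_{1,1} − I_{0,0}| = 0.02929559 ≥ 2e-4
|I_{2,2} − I_{1,1}| = 0.00092927 ≥ 2e-4
|I_{3,3} − I_{2,2}| = 0.00002498 < 2e-4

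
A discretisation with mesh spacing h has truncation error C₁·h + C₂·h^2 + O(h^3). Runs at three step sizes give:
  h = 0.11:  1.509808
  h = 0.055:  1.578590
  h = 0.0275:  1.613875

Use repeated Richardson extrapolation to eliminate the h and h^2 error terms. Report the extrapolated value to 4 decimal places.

First eliminate the h term (factor 2^1 = 2):
  B₁ = (2·1.578590 − 1.509808)/1 = 1.647372
  B₂ = (2·1.613875 − 1.578590)/1 = 1.649160
Then eliminate the h^2 term (factor 2^2 = 4):
  (4·1.649160 − 1.647372)/3 = 1.649756

1.6498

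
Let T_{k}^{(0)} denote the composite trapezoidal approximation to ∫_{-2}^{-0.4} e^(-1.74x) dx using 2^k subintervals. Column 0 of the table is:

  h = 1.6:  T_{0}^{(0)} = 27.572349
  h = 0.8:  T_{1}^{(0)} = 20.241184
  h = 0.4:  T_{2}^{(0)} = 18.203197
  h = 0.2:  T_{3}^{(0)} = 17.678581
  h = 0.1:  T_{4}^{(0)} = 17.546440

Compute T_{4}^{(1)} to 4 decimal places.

Richardson extrapolation on the trapezoidal column (denominator 4−1=3):
T_{4}^{(1)} = 17.546440 + (17.546440 − 17.678581)/3 = 17.502393
(Column j=1 coincides with Simpson's rule on the same nodes.)

17.5024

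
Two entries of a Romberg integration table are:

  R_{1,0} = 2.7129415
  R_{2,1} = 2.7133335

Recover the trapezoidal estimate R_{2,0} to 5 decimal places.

From R_{2,1} = (4·R_{2,0} − R_{1,0})/3, solve for R_{2,0}:
4·R_{2,0} = 3·2.7133335 + 2.7129415 = 10.8529420
R_{2,0} = 2.7132355

2.71324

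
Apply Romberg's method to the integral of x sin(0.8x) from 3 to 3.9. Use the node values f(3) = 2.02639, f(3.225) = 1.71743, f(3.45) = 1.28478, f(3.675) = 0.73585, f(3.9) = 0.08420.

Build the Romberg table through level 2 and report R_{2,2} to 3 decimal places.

R_{0,0} (trapezoid, 1 panel, h=0.9000): 0.94977
R_{1,0} (trapezoid, 2 panels, h=0.4500): 1.05303
R_{2,0} (trapezoid, 4 panels, h=0.2250): 1.07850
R_{1,1} = 1.05303 + (1.05303 − 0.94977)/3 = 1.08745
R_{2,1} = 1.07850 + (1.07850 − 1.05303)/3 = 1.08699
R_{2,2} = 1.08699 + (1.08699 − 1.08745)/15 = 1.08696

1.087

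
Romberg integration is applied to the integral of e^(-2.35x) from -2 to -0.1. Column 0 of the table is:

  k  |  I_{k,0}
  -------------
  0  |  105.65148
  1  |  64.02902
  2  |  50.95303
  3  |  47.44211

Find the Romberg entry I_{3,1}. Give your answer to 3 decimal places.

46.272

I_{3,1} = (4·47.44211 − 50.95303) / 3 = 46.27180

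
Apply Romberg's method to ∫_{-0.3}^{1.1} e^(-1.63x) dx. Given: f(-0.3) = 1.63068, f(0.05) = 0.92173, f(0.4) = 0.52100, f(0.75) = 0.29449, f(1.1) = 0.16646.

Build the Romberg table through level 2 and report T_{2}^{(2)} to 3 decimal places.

0.898

T_{0}^{(0)} (trapezoid, 1 panel, h=1.4000): 1.25800
T_{1}^{(0)} (trapezoid, 2 panels, h=0.7000): 0.99370
T_{2}^{(0)} (trapezoid, 4 panels, h=0.3500): 0.92253
T_{1}^{(1)} = 0.99370 + (0.99370 − 1.25800)/3 = 0.90560
T_{2}^{(1)} = 0.92253 + (0.92253 − 0.99370)/3 = 0.89881
T_{2}^{(2)} = 0.89881 + (0.89881 − 0.90560)/15 = 0.89836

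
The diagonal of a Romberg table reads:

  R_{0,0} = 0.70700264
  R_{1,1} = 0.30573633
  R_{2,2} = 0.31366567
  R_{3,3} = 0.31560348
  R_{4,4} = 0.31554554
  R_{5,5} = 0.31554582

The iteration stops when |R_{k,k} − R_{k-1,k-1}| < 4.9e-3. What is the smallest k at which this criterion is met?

k = 3

|R_{1,1} − R_{0,0}| = 0.40126631 ≥ 4.9e-3
|R_{2,2} − R_{1,1}| = 0.00792934 ≥ 4.9e-3
|R_{3,3} − R_{2,2}| = 0.00193781 < 4.9e-3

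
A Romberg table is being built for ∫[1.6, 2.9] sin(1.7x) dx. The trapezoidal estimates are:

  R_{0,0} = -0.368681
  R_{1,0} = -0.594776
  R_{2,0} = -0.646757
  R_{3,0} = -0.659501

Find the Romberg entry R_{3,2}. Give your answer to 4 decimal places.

R_{2,1} = (4·(-0.646757) − (-0.594776)) / 3 = -0.664084
R_{3,1} = (4·(-0.659501) − (-0.646757)) / 3 = -0.663749
R_{3,2} = -0.663749 + (-0.663749 − (-0.664084))/15 = -0.663727

-0.6637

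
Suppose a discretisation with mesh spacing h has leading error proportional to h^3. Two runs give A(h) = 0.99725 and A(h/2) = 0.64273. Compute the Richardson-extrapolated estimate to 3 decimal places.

0.592

The leading error scales as h^3; refining by a factor of 2 reduces it by 2^3 = 8.
Extrapolated value = (8·A(h/2) − A(h)) / (8 − 1)
= (8·0.64273 − 0.99725) / 7
= 4.14459 / 7 = 0.59208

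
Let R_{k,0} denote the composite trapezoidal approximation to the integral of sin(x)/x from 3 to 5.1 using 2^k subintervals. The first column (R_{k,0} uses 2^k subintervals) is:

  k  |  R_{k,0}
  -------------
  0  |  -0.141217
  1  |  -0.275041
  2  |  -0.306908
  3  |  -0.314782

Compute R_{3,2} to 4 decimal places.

-0.3174

Richardson extrapolation on the trapezoidal column (denominator 4−1=3):
R_{2,1} = (4·(-0.306908) − (-0.275041)) / 3 = -0.317530
R_{3,1} = -0.314782 + (-0.314782 − (-0.306908))/3 = -0.317407
R_{3,2} = -0.317407 + (-0.317407 − (-0.317530))/15 = -0.317399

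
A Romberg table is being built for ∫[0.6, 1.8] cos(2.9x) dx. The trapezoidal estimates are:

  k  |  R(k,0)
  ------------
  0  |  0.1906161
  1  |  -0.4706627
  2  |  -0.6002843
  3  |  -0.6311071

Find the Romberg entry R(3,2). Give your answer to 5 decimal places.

-0.64124

R(2,1) = (4·(-0.6002843) − (-0.4706627)) / 3 = -0.6434915
R(3,1) = (4·(-0.6311071) − (-0.6002843)) / 3 = -0.6413814
R(3,2) = -0.6413814 + (-0.6413814 − (-0.6434915))/15 = -0.6412407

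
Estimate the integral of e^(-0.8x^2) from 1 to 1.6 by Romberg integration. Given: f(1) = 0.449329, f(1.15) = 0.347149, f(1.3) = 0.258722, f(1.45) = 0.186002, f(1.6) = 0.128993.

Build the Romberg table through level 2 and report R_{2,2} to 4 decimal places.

0.1614

R_{0,0} (trapezoid, 1 panel, h=0.6000): 0.173497
R_{1,0} (trapezoid, 2 panels, h=0.3000): 0.164365
R_{2,0} (trapezoid, 4 panels, h=0.1500): 0.162155
R_{1,1} = 0.164365 + (0.164365 − 0.173497)/3 = 0.161321
R_{2,1} = 0.162155 + (0.162155 − 0.164365)/3 = 0.161418
R_{2,2} = 0.161418 + (0.161418 − 0.161321)/15 = 0.161424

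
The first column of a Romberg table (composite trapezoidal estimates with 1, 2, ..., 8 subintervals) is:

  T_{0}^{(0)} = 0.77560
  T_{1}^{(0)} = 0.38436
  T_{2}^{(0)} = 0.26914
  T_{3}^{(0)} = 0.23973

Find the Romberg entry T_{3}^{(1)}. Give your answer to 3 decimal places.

0.230

Richardson extrapolation on the trapezoidal column (denominator 4−1=3):
T_{3}^{(1)} = (4·0.23973 − 0.26914) / 3 = 0.22993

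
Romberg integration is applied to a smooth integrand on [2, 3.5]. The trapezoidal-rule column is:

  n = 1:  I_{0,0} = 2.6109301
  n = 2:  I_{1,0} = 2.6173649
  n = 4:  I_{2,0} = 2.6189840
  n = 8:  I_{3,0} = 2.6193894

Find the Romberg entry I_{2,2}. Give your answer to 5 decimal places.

2.61952

Richardson extrapolation on the trapezoidal column (denominator 4−1=3):
I_{1,1} = (4·2.6173649 − 2.6109301) / 3 = 2.6195098
I_{2,1} = 2.6189840 + (2.6189840 − 2.6173649)/3 = 2.6195237
I_{2,2} = (16·2.6195237 − 2.6195098) / 15 = 2.6195246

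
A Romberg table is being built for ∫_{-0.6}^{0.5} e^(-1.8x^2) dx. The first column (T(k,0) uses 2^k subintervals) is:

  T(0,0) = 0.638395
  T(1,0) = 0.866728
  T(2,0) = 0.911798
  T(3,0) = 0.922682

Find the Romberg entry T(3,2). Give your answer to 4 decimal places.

T(2,1) = (4·0.911798 − 0.866728) / 3 = 0.926821
T(3,1) = (4·0.922682 − 0.911798) / 3 = 0.926310
T(3,2) = (16·0.926310 − 0.926821) / 15 = 0.926276
(Column j=1 coincides with Simpson's rule on the same nodes.)

0.9263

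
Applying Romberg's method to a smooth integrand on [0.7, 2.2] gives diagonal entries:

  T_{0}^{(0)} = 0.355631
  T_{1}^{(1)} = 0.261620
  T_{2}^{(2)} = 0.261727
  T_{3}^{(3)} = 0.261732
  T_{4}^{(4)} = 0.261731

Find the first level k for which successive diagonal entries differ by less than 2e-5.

|T_{1}^{(1)} − T_{0}^{(0)}| = 0.094011 ≥ 2e-5
|T_{2}^{(2)} − T_{1}^{(1)}| = 0.000107 ≥ 2e-5
|T_{3}^{(3)} − T_{2}^{(2)}| = 0.000005 < 2e-5

k = 3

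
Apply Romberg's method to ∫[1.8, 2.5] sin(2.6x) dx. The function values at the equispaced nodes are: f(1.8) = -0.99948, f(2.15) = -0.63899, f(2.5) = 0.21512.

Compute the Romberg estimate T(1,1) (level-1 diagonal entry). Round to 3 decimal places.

T(0,0) (trapezoid, 1 panel, h=0.7000): -0.27453
T(1,0) (trapezoid, 2 panels, h=0.3500): -0.36091
T(1,1) = -0.36091 + (-0.36091 − (-0.27453))/3 = -0.38970

-0.390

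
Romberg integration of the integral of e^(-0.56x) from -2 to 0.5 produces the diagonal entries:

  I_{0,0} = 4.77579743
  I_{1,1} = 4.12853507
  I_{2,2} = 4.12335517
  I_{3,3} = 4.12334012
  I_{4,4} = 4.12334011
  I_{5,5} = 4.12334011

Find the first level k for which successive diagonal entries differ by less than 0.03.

k = 2

|I_{1,1} − I_{0,0}| = 0.64726236 ≥ 0.03
|I_{2,2} − I_{1,1}| = 0.00517990 < 0.03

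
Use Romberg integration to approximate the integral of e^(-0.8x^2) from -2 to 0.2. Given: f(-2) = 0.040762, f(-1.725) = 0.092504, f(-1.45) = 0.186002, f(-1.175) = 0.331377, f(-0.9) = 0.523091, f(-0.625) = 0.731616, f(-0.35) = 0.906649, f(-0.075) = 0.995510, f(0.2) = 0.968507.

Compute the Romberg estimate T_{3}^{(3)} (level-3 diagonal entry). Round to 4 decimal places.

T_{0}^{(0)} (trapezoid, 1 panel, h=2.2000): 1.110196
T_{1}^{(0)} (trapezoid, 2 panels, h=1.1000): 1.130498
T_{2}^{(0)} (trapezoid, 4 panels, h=0.5500): 1.166207
T_{3}^{(0)} (trapezoid, 8 panels, h=0.2750): 1.174630
T_{1}^{(1)} = 1.130498 + (1.130498 − 1.110196)/3 = 1.137265
T_{2}^{(1)} = 1.166207 + (1.166207 − 1.130498)/3 = 1.178110
T_{3}^{(1)} = 1.174630 + (1.174630 − 1.166207)/3 = 1.177438
T_{2}^{(2)} = 1.178110 + (1.178110 − 1.137265)/15 = 1.180833
T_{3}^{(2)} = 1.177438 + (1.177438 − 1.178110)/15 = 1.177393
T_{3}^{(3)} = 1.177393 + (1.177393 − 1.180833)/63 = 1.177338

1.1773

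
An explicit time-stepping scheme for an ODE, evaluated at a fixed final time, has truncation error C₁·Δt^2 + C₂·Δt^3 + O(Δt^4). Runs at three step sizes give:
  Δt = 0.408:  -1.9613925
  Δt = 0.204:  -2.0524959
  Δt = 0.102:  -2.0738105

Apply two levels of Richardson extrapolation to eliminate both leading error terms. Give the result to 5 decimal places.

-2.08064

First eliminate the Δt^2 term (factor 2^2 = 4):
  B₁ = (4·(-2.0524959) − (-1.9613925))/3 = -2.0828637
  B₂ = (4·(-2.0738105) − (-2.0524959))/3 = -2.0809154
Then eliminate the Δt^3 term (factor 2^3 = 8):
  (8·(-2.0809154) − (-2.0828637))/7 = -2.0806371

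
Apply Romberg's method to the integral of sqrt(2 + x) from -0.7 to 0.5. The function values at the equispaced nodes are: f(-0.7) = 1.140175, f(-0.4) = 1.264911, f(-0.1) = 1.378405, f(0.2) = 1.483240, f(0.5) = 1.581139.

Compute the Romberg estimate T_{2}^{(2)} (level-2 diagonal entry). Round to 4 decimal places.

T_{0}^{(0)} (trapezoid, 1 panel, h=1.2000): 1.632788
T_{1}^{(0)} (trapezoid, 2 panels, h=0.6000): 1.643437
T_{2}^{(0)} (trapezoid, 4 panels, h=0.3000): 1.646164
T_{1}^{(1)} = 1.643437 + (1.643437 − 1.632788)/3 = 1.646987
T_{2}^{(1)} = 1.646164 + (1.646164 − 1.643437)/3 = 1.647073
T_{2}^{(2)} = 1.647073 + (1.647073 − 1.646987)/15 = 1.647079

1.6471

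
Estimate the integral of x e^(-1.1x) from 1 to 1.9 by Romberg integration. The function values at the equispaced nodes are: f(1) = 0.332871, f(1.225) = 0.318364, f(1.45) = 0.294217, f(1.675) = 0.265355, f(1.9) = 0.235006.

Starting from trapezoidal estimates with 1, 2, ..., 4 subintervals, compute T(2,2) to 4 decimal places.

T(0,0) (trapezoid, 1 panel, h=0.9000): 0.255545
T(1,0) (trapezoid, 2 panels, h=0.4500): 0.260170
T(2,0) (trapezoid, 4 panels, h=0.2250): 0.261422
T(1,1) = 0.260170 + (0.260170 − 0.255545)/3 = 0.261712
T(2,1) = 0.261422 + (0.261422 − 0.260170)/3 = 0.261839
T(2,2) = 0.261839 + (0.261839 − 0.261712)/15 = 0.261847

0.2618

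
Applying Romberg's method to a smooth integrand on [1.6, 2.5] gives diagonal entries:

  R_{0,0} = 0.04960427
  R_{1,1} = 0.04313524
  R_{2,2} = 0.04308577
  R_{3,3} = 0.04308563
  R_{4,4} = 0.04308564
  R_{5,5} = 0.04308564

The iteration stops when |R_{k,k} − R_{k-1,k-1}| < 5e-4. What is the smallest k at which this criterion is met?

k = 2

|R_{1,1} − R_{0,0}| = 0.00646903 ≥ 5e-4
|R_{2,2} − R_{1,1}| = 0.00004947 < 5e-4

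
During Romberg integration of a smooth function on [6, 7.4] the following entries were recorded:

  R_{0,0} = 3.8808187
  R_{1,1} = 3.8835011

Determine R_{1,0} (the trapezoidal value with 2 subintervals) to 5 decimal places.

3.88283

From R_{1,1} = (4·R_{1,0} − R_{0,0})/3, solve for R_{1,0}:
4·R_{1,0} = 3·3.8835011 + 3.8808187 = 15.5313220
R_{1,0} = 3.8828305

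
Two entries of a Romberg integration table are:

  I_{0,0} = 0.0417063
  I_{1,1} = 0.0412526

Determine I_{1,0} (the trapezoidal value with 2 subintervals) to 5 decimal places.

0.04137

From I_{1,1} = (4·I_{1,0} − I_{0,0})/3, solve for I_{1,0}:
4·I_{1,0} = 3·0.0412526 + 0.0417063 = 0.1654641
I_{1,0} = 0.0413660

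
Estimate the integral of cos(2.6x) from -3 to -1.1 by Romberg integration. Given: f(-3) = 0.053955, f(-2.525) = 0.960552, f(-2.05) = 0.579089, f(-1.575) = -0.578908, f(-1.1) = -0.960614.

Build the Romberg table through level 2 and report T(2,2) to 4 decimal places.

T(0,0) (trapezoid, 1 panel, h=1.9000): -0.861326
T(1,0) (trapezoid, 2 panels, h=0.9500): 0.119472
T(2,0) (trapezoid, 4 panels, h=0.4750): 0.241017
T(1,1) = 0.119472 + (0.119472 − (-0.861326))/3 = 0.446405
T(2,1) = 0.241017 + (0.241017 − 0.119472)/3 = 0.281532
T(2,2) = 0.281532 + (0.281532 − 0.446405)/15 = 0.270540

0.2705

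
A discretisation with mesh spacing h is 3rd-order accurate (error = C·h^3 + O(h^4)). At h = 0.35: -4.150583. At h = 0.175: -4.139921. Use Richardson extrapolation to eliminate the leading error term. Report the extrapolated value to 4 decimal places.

Extrapolated value = (8·A(h/2) − A(h)) / (8 − 1)
= (8·(-4.139921) − (-4.150583)) / 7
= -28.968785 / 7 = -4.138398

-4.1384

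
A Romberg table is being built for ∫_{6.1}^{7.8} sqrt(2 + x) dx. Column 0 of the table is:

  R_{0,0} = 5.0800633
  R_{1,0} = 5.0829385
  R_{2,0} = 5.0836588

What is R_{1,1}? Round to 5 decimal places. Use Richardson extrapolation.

Richardson extrapolation on the trapezoidal column (denominator 4−1=3):
R_{1,1} = 5.0829385 + (5.0829385 − 5.0800633)/3 = 5.0838969

5.08390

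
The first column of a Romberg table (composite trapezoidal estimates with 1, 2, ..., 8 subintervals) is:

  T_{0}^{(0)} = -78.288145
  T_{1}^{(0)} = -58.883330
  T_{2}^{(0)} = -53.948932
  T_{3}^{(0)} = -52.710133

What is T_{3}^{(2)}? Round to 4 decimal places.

-52.2967

Richardson extrapolation on the trapezoidal column (denominator 4−1=3):
T_{2}^{(1)} = -53.948932 + (-53.948932 − (-58.883330))/3 = -52.304133
T_{3}^{(1)} = (4·(-52.710133) − (-53.948932)) / 3 = -52.297200
T_{3}^{(2)} = (16·(-52.297200) − (-52.304133)) / 15 = -52.296738
(Column j=1 coincides with Simpson's rule on the same nodes.)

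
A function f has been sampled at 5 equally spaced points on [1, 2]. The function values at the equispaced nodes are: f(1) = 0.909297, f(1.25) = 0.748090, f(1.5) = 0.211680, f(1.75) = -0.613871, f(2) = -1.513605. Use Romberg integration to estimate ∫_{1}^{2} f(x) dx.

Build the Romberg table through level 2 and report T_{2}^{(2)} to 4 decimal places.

0.0289

T_{0}^{(0)} (trapezoid, 1 panel, h=1.0000): -0.302154
T_{1}^{(0)} (trapezoid, 2 panels, h=0.5000): -0.045237
T_{2}^{(0)} (trapezoid, 4 panels, h=0.2500): 0.010936
T_{1}^{(1)} = -0.045237 + (-0.045237 − (-0.302154))/3 = 0.040402
T_{2}^{(1)} = 0.010936 + (0.010936 − (-0.045237))/3 = 0.029660
T_{2}^{(2)} = 0.029660 + (0.029660 − 0.040402)/15 = 0.028944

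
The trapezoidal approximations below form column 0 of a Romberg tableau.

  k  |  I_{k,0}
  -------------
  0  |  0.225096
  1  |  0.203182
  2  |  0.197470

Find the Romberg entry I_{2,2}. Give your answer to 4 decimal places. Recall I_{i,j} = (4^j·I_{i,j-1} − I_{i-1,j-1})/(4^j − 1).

0.1955

Richardson extrapolation on the trapezoidal column (denominator 4−1=3):
I_{1,1} = 0.203182 + (0.203182 − 0.225096)/3 = 0.195877
I_{2,1} = 0.197470 + (0.197470 − 0.203182)/3 = 0.195566
I_{2,2} = 0.195566 + (0.195566 − 0.195877)/15 = 0.195545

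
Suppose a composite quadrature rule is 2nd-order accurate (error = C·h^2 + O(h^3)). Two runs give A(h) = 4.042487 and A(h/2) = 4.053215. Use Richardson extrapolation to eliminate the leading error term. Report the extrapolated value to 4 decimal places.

4.0568

The leading error scales as h^2; refining by a factor of 2 reduces it by 2^2 = 4.
Extrapolated value = (4·A(h/2) − A(h)) / (4 − 1)
= (4·4.053215 − 4.042487) / 3
= 12.170373 / 3 = 4.056791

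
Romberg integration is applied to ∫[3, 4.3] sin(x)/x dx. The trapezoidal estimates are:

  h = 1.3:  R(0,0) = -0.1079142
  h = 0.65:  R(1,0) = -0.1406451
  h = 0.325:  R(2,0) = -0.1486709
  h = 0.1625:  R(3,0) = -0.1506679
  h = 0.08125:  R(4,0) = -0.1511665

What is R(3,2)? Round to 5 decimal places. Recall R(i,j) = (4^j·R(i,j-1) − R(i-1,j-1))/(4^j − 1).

Richardson extrapolation on the trapezoidal column (denominator 4−1=3):
R(2,1) = (4·(-0.1486709) − (-0.1406451)) / 3 = -0.1513462
R(3,1) = -0.1506679 + (-0.1506679 − (-0.1486709))/3 = -0.1513336
R(3,2) = -0.1513336 + (-0.1513336 − (-0.1513462))/15 = -0.1513328

-0.15133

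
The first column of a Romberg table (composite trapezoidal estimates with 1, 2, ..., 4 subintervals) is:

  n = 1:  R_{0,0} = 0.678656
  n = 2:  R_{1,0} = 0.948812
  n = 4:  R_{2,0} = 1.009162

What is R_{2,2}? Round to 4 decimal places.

1.0286

Richardson extrapolation on the trapezoidal column (denominator 4−1=3):
R_{1,1} = (4·0.948812 − 0.678656) / 3 = 1.038864
R_{2,1} = 1.009162 + (1.009162 − 0.948812)/3 = 1.029279
R_{2,2} = (16·1.029279 − 1.038864) / 15 = 1.028640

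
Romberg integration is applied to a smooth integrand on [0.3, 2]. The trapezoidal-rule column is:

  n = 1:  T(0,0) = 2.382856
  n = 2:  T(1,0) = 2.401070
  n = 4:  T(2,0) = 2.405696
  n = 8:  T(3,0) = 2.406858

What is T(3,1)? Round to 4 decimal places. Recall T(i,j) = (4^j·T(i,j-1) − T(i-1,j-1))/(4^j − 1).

2.4072

T(3,1) = 2.406858 + (2.406858 − 2.405696)/3 = 2.407245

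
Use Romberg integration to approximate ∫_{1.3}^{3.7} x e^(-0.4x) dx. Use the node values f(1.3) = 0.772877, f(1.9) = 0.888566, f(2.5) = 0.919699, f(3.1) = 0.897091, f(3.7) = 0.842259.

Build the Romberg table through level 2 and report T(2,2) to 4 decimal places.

T(0,0) (trapezoid, 1 panel, h=2.4000): 1.938163
T(1,0) (trapezoid, 2 panels, h=1.2000): 2.072720
T(2,0) (trapezoid, 4 panels, h=0.6000): 2.107754
T(1,1) = 2.072720 + (2.072720 − 1.938163)/3 = 2.117572
T(2,1) = 2.107754 + (2.107754 − 2.072720)/3 = 2.119432
T(2,2) = 2.119432 + (2.119432 − 2.117572)/15 = 2.119556

2.1196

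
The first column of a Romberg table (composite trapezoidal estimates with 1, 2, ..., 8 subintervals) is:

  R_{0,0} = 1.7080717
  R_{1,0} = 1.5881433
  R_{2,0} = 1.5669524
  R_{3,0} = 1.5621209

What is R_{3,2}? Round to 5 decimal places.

R_{2,1} = 1.5669524 + (1.5669524 − 1.5881433)/3 = 1.5598888
R_{3,1} = (4·1.5621209 − 1.5669524) / 3 = 1.5605104
R_{3,2} = 1.5605104 + (1.5605104 − 1.5598888)/15 = 1.5605518

1.56055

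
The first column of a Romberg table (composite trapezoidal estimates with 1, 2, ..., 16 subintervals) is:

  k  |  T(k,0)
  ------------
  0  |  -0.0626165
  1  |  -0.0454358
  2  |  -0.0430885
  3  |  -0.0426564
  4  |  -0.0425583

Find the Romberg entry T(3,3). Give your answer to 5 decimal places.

-0.04253

Richardson extrapolation on the trapezoidal column (denominator 4−1=3):
T(1,1) = (4·(-0.0454358) − (-0.0626165)) / 3 = -0.0397089
T(2,1) = (4·(-0.0430885) − (-0.0454358)) / 3 = -0.0423061
T(3,1) = (4·(-0.0426564) − (-0.0430885)) / 3 = -0.0425124
T(2,2) = -0.0423061 + (-0.0423061 − (-0.0397089))/15 = -0.0424792
T(3,2) = (16·(-0.0425124) − (-0.0423061)) / 15 = -0.0425262
T(3,3) = (64·(-0.0425262) − (-0.0424792)) / 63 = -0.0425269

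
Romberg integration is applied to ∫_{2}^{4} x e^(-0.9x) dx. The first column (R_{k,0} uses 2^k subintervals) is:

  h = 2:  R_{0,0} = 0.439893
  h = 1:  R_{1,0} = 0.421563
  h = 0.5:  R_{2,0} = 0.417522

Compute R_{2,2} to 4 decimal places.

0.4162

Richardson extrapolation on the trapezoidal column (denominator 4−1=3):
R_{1,1} = (4·0.421563 − 0.439893) / 3 = 0.415453
R_{2,1} = (4·0.417522 − 0.421563) / 3 = 0.416175
R_{2,2} = 0.416175 + (0.416175 − 0.415453)/15 = 0.416223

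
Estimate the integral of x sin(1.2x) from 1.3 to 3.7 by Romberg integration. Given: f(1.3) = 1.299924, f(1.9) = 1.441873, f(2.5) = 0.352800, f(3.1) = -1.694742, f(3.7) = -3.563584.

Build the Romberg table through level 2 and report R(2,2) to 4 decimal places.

-0.5254

R(0,0) (trapezoid, 1 panel, h=2.4000): -2.716392
R(1,0) (trapezoid, 2 panels, h=1.2000): -0.934836
R(2,0) (trapezoid, 4 panels, h=0.6000): -0.619139
R(1,1) = -0.934836 + (-0.934836 − (-2.716392))/3 = -0.340984
R(2,1) = -0.619139 + (-0.619139 − (-0.934836))/3 = -0.513907
R(2,2) = -0.513907 + (-0.513907 − (-0.340984))/15 = -0.525435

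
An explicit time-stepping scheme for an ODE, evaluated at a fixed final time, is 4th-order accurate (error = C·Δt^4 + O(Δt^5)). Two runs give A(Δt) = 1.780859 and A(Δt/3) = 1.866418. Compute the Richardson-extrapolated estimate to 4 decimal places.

1.8675

The leading error scales as Δt^4; refining by a factor of 3 reduces it by 3^4 = 81.
Extrapolated value = (81·A(Δt/3) − A(Δt)) / (81 − 1)
= (81·1.866418 − 1.780859) / 80
= 149.398999 / 80 = 1.867487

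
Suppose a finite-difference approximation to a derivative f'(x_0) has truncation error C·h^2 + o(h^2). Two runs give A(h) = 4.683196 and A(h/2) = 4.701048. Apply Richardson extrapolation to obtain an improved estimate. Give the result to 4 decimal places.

The leading error scales as h^2; refining by a factor of 2 reduces it by 2^2 = 4.
Extrapolated value = (4·A(h/2) − A(h)) / (4 − 1)
= (4·4.701048 − 4.683196) / 3
= 14.120996 / 3 = 4.706999

4.7070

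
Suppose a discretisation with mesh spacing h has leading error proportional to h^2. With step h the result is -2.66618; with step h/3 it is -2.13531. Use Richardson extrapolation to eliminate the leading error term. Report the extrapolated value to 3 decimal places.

-2.069

Extrapolated value = (9·A(h/3) − A(h)) / (9 − 1)
= (9·(-2.13531) − (-2.66618)) / 8
= -16.55161 / 8 = -2.06895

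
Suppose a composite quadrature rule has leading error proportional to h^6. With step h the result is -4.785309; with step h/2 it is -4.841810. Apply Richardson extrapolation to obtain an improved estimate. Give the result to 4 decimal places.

-4.8427

Extrapolated value = (64·A(h/2) − A(h)) / (64 − 1)
= (64·(-4.841810) − (-4.785309)) / 63
= -305.090531 / 63 = -4.842707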